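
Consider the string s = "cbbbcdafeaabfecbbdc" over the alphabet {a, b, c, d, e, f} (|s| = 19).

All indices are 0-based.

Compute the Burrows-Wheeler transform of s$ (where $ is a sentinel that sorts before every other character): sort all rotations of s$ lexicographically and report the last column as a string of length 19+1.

ceadcbcbbad$ebcbffab

rank  rotation              last
    0  $cbbbcdafeaabfecbbdc  c
    1  aabfecbbdc$cbbbcdafe  e
    2  abfecbbdc$cbbbcdafea  a
    3  afeaabfecbbdc$cbbbcd  d
    4  bbbcdafeaabfecbbdc$c  c
    5  bbcdafeaabfecbbdc$cb  b
    6  bbdc$cbbbcdafeaabfec  c
    7  bcdafeaabfecbbdc$cbb  b
    8  bdc$cbbbcdafeaabfecb  b
    9  bfecbbdc$cbbbcdafeaa  a
   10  c$cbbbcdafeaabfecbbd  d
   11  cbbbcdafeaabfecbbdc$  $
   12  cbbdc$cbbbcdafeaabfe  e
   13  cdafeaabfecbbdc$cbbb  b
   14  dafeaabfecbbdc$cbbbc  c
   15  dc$cbbbcdafeaabfecbb  b
   16  eaabfecbbdc$cbbbcdaf  f
   17  ecbbdc$cbbbcdafeaabf  f
   18  feaabfecbbdc$cbbbcda  a
   19  fecbbdc$cbbbcdafeaab  b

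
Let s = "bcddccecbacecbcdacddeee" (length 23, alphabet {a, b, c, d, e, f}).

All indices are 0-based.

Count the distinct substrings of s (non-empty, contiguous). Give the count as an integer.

sorted suffixes:
  #0 SA[0]=16  'acddeee'
  #1 SA[1]=9  'acecbcdacddeee'
  #2 SA[2]=8  'bacecbcdacddeee'
  #3 SA[3]=13  'bcdacddeee'
  #4 SA[4]=0  'bcddccecbacecbcdacddeee'
  #5 SA[5]=7  'cbacecbcdacddeee'
  #6 SA[6]=12  'cbcdacddeee'
  #7 SA[7]=4  'ccecbacecbcdacddeee'
  #8 SA[8]=14  'cdacddeee'
  #9 SA[9]=1  'cddccecbacecbcdacddeee'
  #10 SA[10]=17  'cddeee'
  #11 SA[11]=5  'cecbacecbcdacddeee'
  #12 SA[12]=10  'cecbcdacddeee'
  #13 SA[13]=15  'dacddeee'
  #14 SA[14]=3  'dccecbacecbcdacddeee'
  #15 SA[15]=2  'ddccecbacecbcdacddeee'
  #16 SA[16]=18  'ddeee'
  #17 SA[17]=19  'deee'
  #18 SA[18]=22  'e'
  #19 SA[19]=6  'ecbacecbcdacddeee'
  #20 SA[20]=11  'ecbcdacddeee'
  #21 SA[21]=21  'ee'
  #22 SA[22]=20  'eee'

SA = [16, 9, 8, 13, 0, 7, 12, 4, 14, 1, 17, 5, 10, 15, 3, 2, 18, 19, 22, 6, 11, 21, 20]
[i] adj suffixes → lcp
  [1] 16/9 → 2 ('ac')
  [2] 9/8 → 0 ('')
  [3] 8/13 → 1 ('b')
  [4] 13/0 → 3 ('bcd')
  [5] 0/7 → 0 ('')
  [6] 7/12 → 2 ('cb')
  [7] 12/4 → 1 ('c')
  [8] 4/14 → 1 ('c')
  [9] 14/1 → 2 ('cd')
  [10] 1/17 → 3 ('cdd')
  [11] 17/5 → 1 ('c')
  [12] 5/10 → 4 ('cecb')
  [13] 10/15 → 0 ('')
  [14] 15/3 → 1 ('d')
  [15] 3/2 → 1 ('d')
  [16] 2/18 → 2 ('dd')
  [17] 18/19 → 1 ('d')
  [18] 19/22 → 0 ('')
  [19] 22/6 → 1 ('e')
  [20] 6/11 → 3 ('ecb')
  [21] 11/21 → 1 ('e')
  [22] 21/20 → 2 ('ee')

n(n+1)/2 = 23·24/2 = 276
Σ LCP = 0 + 2 + 0 + 1 + 3 + 0 + 2 + 1 + 1 + 2 + 3 + 1 + 4 + 0 + 1 + 1 + 2 + 1 + 0 + 1 + 3 + 1 + 2 = 32
distinct = 276 − 32 = 244

244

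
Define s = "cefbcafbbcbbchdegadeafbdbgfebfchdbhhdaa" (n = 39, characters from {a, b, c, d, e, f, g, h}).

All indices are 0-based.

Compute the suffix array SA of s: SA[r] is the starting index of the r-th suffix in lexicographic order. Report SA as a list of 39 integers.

[38, 37, 17, 5, 20, 7, 10, 3, 8, 11, 22, 28, 24, 33, 4, 9, 0, 30, 12, 36, 23, 32, 18, 14, 19, 27, 1, 15, 6, 2, 21, 29, 26, 16, 25, 35, 31, 13, 34]

rank | idx | suffix
   0 |  38 | a
   1 |  37 | aa
   2 |  17 | adeafbdbgfebfchdbhhdaa
   3 |   5 | afbbcbbchdegadeafbdbgfebfchdbhhdaa
   4 |  20 | afbdbgfebfchdbhhdaa
   5 |   7 | bbcbbchdegadeafbdbgfebfchdbhhdaa
   6 |  10 | bbchdegadeafbdbgfebfchdbhhdaa
   7 |   3 | bcafbbcbbchdegadeafbdbgfebfchdbhhdaa
   8 |   8 | bcbbchdegadeafbdbgfebfchdbhhdaa
   9 |  11 | bchdegadeafbdbgfebfchdbhhdaa
  10 |  22 | bdbgfebfchdbhhdaa
  11 |  28 | bfchdbhhdaa
  12 |  24 | bgfebfchdbhhdaa
  13 |  33 | bhhdaa
  14 |   4 | cafbbcbbchdegadeafbdbgfebfchdbhhdaa
  15 |   9 | cbbchdegadeafbdbgfebfchdbhhdaa
  16 |   0 | cefbcafbbcbbchdegadeafbdbgfebfchdbhhdaa
  17 |  30 | chdbhhdaa
  18 |  12 | chdegadeafbdbgfebfchdbhhdaa
  19 |  36 | daa
  20 |  23 | dbgfebfchdbhhdaa
  21 |  32 | dbhhdaa
  22 |  18 | deafbdbgfebfchdbhhdaa
  23 |  14 | degadeafbdbgfebfchdbhhdaa
  24 |  19 | eafbdbgfebfchdbhhdaa
  25 |  27 | ebfchdbhhdaa
  26 |   1 | efbcafbbcbbchdegadeafbdbgfebfchdbhhdaa
  27 |  15 | egadeafbdbgfebfchdbhhdaa
  28 |   6 | fbbcbbchdegadeafbdbgfebfchdbhhdaa
  29 |   2 | fbcafbbcbbchdegadeafbdbgfebfchdbhhdaa
  30 |  21 | fbdbgfebfchdbhhdaa
  31 |  29 | fchdbhhdaa
  32 |  26 | febfchdbhhdaa
  33 |  16 | gadeafbdbgfebfchdbhhdaa
  34 |  25 | gfebfchdbhhdaa
  35 |  35 | hdaa
  36 |  31 | hdbhhdaa
  37 |  13 | hdegadeafbdbgfebfchdbhhdaa
  38 |  34 | hhdaa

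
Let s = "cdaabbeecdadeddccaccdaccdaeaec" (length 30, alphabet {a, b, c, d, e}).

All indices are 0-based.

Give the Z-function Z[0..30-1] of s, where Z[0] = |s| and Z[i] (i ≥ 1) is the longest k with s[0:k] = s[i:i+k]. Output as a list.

Z[0]=30
i=1: outside box; Z[1]=0
i=2: outside box; Z[2]=0
i=3: outside box; Z[3]=0
i=4: outside box; Z[4]=0
i=5: outside box; Z[5]=0
i=6: outside box; Z[6]=0
i=7: outside box; Z[7]=0
i=8: outside box; Z[8]=3 grow→box=[8,11)
i=9: min(r-i=2, Z[1]=0)=0; Z[9]=0
i=10: min(r-i=1, Z[2]=0)=0; Z[10]=0
i=11: outside box; Z[11]=0
i=12: outside box; Z[12]=0
i=13: outside box; Z[13]=0
i=14: outside box; Z[14]=0
i=15: outside box; Z[15]=1 grow→box=[15,16)
i=16: outside box; Z[16]=1 grow→box=[16,17)
i=17: outside box; Z[17]=0
i=18: outside box; Z[18]=1 grow→box=[18,19)
i=19: outside box; Z[19]=3 grow→box=[19,22)
i=20: min(r-i=2, Z[1]=0)=0; Z[20]=0
i=21: min(r-i=1, Z[2]=0)=0; Z[21]=0
i=22: outside box; Z[22]=1 grow→box=[22,23)
i=23: outside box; Z[23]=3 grow→box=[23,26)
i=24: min(r-i=2, Z[1]=0)=0; Z[24]=0
i=25: min(r-i=1, Z[2]=0)=0; Z[25]=0
i=26: outside box; Z[26]=0
i=27: outside box; Z[27]=0
i=28: outside box; Z[28]=0
i=29: outside box; Z[29]=1 grow→box=[29,30)

[30, 0, 0, 0, 0, 0, 0, 0, 3, 0, 0, 0, 0, 0, 0, 1, 1, 0, 1, 3, 0, 0, 1, 3, 0, 0, 0, 0, 0, 1]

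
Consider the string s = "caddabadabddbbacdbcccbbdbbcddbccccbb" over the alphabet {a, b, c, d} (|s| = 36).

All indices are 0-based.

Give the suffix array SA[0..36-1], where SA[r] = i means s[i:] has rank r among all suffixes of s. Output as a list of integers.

rank | idx | suffix
   0 |   4 | abadabddbbacdbcccbbdbbcddbccccbb
   1 |   8 | abddbbacdbcccbbdbbcddbccccbb
   2 |  14 | acdbcccbbdbbcddbccccbb
   3 |   6 | adabddbbacdbcccbbdbbcddbccccbb
   4 |   1 | addabadabddbbacdbcccbbdbbcddbccccbb
   5 |  35 | b
   6 |  13 | bacdbcccbbdbbcddbccccbb
   7 |   5 | badabddbbacdbcccbbdbbcddbccccbb
   8 |  34 | bb
   9 |  12 | bbacdbcccbbdbbcddbccccbb
  10 |  24 | bbcddbccccbb
  11 |  21 | bbdbbcddbccccbb
  12 |  17 | bcccbbdbbcddbccccbb
  13 |  29 | bccccbb
  14 |  25 | bcddbccccbb
  15 |  22 | bdbbcddbccccbb
  16 |   9 | bddbbacdbcccbbdbbcddbccccbb
  17 |   0 | caddabadabddbbacdbcccbbdbbcddbccccbb
  18 |  33 | cbb
  19 |  20 | cbbdbbcddbccccbb
  20 |  32 | ccbb
  21 |  19 | ccbbdbbcddbccccbb
  22 |  31 | cccbb
  23 |  18 | cccbbdbbcddbccccbb
  24 |  30 | ccccbb
  25 |  15 | cdbcccbbdbbcddbccccbb
  26 |  26 | cddbccccbb
  27 |   3 | dabadabddbbacdbcccbbdbbcddbccccbb
  28 |   7 | dabddbbacdbcccbbdbbcddbccccbb
  29 |  11 | dbbacdbcccbbdbbcddbccccbb
  30 |  23 | dbbcddbccccbb
  31 |  16 | dbcccbbdbbcddbccccbb
  32 |  28 | dbccccbb
  33 |   2 | ddabadabddbbacdbcccbbdbbcddbccccbb
  34 |  10 | ddbbacdbcccbbdbbcddbccccbb
  35 |  27 | ddbccccbb

[4, 8, 14, 6, 1, 35, 13, 5, 34, 12, 24, 21, 17, 29, 25, 22, 9, 0, 33, 20, 32, 19, 31, 18, 30, 15, 26, 3, 7, 11, 23, 16, 28, 2, 10, 27]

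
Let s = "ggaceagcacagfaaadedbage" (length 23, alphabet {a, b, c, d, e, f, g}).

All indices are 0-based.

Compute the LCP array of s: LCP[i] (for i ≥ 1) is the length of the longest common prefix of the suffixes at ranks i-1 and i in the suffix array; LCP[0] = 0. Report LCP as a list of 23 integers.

[0, 2, 1, 2, 1, 1, 2, 2, 0, 0, 2, 1, 0, 1, 0, 1, 1, 0, 0, 1, 1, 1, 1]

sorted suffixes:
  #0 SA[0]=13  'aaadedbage'
  #1 SA[1]=14  'aadedbage'
  #2 SA[2]=8  'acagfaaadedbage'
  #3 SA[3]=2  'aceagcacagfaaadedbage'
  #4 SA[4]=15  'adedbage'
  #5 SA[5]=5  'agcacagfaaadedbage'
  #6 SA[6]=20  'age'
  #7 SA[7]=10  'agfaaadedbage'
  #8 SA[8]=19  'bage'
  #9 SA[9]=7  'cacagfaaadedbage'
  #10 SA[10]=9  'cagfaaadedbage'
  #11 SA[11]=3  'ceagcacagfaaadedbage'
  #12 SA[12]=18  'dbage'
  #13 SA[13]=16  'dedbage'
  #14 SA[14]=22  'e'
  #15 SA[15]=4  'eagcacagfaaadedbage'
  #16 SA[16]=17  'edbage'
  #17 SA[17]=12  'faaadedbage'
  #18 SA[18]=1  'gaceagcacagfaaadedbage'
  #19 SA[19]=6  'gcacagfaaadedbage'
  #20 SA[20]=21  'ge'
  #21 SA[21]=11  'gfaaadedbage'
  #22 SA[22]=0  'ggaceagcacagfaaadedbage'

SA = [13, 14, 8, 2, 15, 5, 20, 10, 19, 7, 9, 3, 18, 16, 22, 4, 17, 12, 1, 6, 21, 11, 0]
[i] adj suffixes → lcp
  [1] 13/14 → 2 ('aa')
  [2] 14/8 → 1 ('a')
  [3] 8/2 → 2 ('ac')
  [4] 2/15 → 1 ('a')
  [5] 15/5 → 1 ('a')
  [6] 5/20 → 2 ('ag')
  [7] 20/10 → 2 ('ag')
  [8] 10/19 → 0 ('')
  [9] 19/7 → 0 ('')
  [10] 7/9 → 2 ('ca')
  [11] 9/3 → 1 ('c')
  [12] 3/18 → 0 ('')
  [13] 18/16 → 1 ('d')
  [14] 16/22 → 0 ('')
  [15] 22/4 → 1 ('e')
  [16] 4/17 → 1 ('e')
  [17] 17/12 → 0 ('')
  [18] 12/1 → 0 ('')
  [19] 1/6 → 1 ('g')
  [20] 6/21 → 1 ('g')
  [21] 21/11 → 1 ('g')
  [22] 11/0 → 1 ('g')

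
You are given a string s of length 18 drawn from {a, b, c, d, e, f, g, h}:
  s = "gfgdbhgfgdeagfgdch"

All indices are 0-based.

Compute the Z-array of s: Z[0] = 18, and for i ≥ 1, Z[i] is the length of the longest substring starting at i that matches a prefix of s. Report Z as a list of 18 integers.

[18, 0, 1, 0, 0, 0, 4, 0, 1, 0, 0, 0, 4, 0, 1, 0, 0, 0]

Z[0]=18
i=1: fresh scan; Z[1]=0
i=2: fresh scan; Z[2]=1 scan→box=[2,3)
i=3: fresh scan; Z[3]=0
i=4: fresh scan; Z[4]=0
i=5: fresh scan; Z[5]=0
i=6: fresh scan; Z[6]=4 scan→box=[6,10)
i=7: min(r-i=3, Z[1]=0)=0; Z[7]=0
i=8: min(r-i=2, Z[2]=1)=1; Z[8]=1
i=9: min(r-i=1, Z[3]=0)=0; Z[9]=0
i=10: fresh scan; Z[10]=0
i=11: fresh scan; Z[11]=0
i=12: fresh scan; Z[12]=4 scan→box=[12,16)
i=13: min(r-i=3, Z[1]=0)=0; Z[13]=0
i=14: min(r-i=2, Z[2]=1)=1; Z[14]=1
i=15: min(r-i=1, Z[3]=0)=0; Z[15]=0
i=16: fresh scan; Z[16]=0
i=17: fresh scan; Z[17]=0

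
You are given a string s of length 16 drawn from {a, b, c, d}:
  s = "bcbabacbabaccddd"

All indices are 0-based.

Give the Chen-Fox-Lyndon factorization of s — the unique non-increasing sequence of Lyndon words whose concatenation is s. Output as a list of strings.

emit factor 1: 'bc' (i=0, period=2)
emit factor 2: 'b' (i=2, period=1)
emit factor 3: 'abacbabaccddd' (i=3, period=13)

["bc", "b", "abacbabaccddd"]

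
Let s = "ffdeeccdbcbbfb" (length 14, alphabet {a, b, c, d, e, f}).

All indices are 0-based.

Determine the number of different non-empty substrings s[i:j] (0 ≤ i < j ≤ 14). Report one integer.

96

sorted suffixes:
  #0 SA[0]=13  'b'
  #1 SA[1]=10  'bbfb'
  #2 SA[2]=8  'bcbbfb'
  #3 SA[3]=11  'bfb'
  #4 SA[4]=9  'cbbfb'
  #5 SA[5]=5  'ccdbcbbfb'
  #6 SA[6]=6  'cdbcbbfb'
  #7 SA[7]=7  'dbcbbfb'
  #8 SA[8]=2  'deeccdbcbbfb'
  #9 SA[9]=4  'eccdbcbbfb'
  #10 SA[10]=3  'eeccdbcbbfb'
  #11 SA[11]=12  'fb'
  #12 SA[12]=1  'fdeeccdbcbbfb'
  #13 SA[13]=0  'ffdeeccdbcbbfb'

SA = [13, 10, 8, 11, 9, 5, 6, 7, 2, 4, 3, 12, 1, 0]
i: (SA[i-1],SA[i]) lcp shared
  1: (13,10) 1 'b'
  2: (10,8) 1 'b'
  3: (8,11) 1 'b'
  4: (11,9) 0 ''
  5: (9,5) 1 'c'
  6: (5,6) 1 'c'
  7: (6,7) 0 ''
  8: (7,2) 1 'd'
  9: (2,4) 0 ''
  10: (4,3) 1 'e'
  11: (3,12) 0 ''
  12: (12,1) 1 'f'
  13: (1,0) 1 'f'

n(n+1)/2 = 14·15/2 = 105
Σ LCP = 0 + 1 + 1 + 1 + 0 + 1 + 1 + 0 + 1 + 0 + 1 + 0 + 1 + 1 = 9
distinct = 105 − 9 = 96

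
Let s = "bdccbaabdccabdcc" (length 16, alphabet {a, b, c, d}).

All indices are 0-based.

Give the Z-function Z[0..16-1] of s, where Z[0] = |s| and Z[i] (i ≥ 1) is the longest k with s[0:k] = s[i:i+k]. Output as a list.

Z[0]=16
i=1: outside box; Z[1]=0
i=2: outside box; Z[2]=0
i=3: outside box; Z[3]=0
i=4: outside box; Z[4]=1 scan→box=[4,5)
i=5: outside box; Z[5]=0
i=6: outside box; Z[6]=0
i=7: outside box; Z[7]=4 scan→box=[7,11)
i=8: min(r-i=3, Z[1]=0)=0; Z[8]=0
i=9: min(r-i=2, Z[2]=0)=0; Z[9]=0
i=10: min(r-i=1, Z[3]=0)=0; Z[10]=0
i=11: outside box; Z[11]=0
i=12: outside box; Z[12]=4 scan→box=[12,16)
i=13: min(r-i=3, Z[1]=0)=0; Z[13]=0
i=14: min(r-i=2, Z[2]=0)=0; Z[14]=0
i=15: min(r-i=1, Z[3]=0)=0; Z[15]=0

[16, 0, 0, 0, 1, 0, 0, 4, 0, 0, 0, 0, 4, 0, 0, 0]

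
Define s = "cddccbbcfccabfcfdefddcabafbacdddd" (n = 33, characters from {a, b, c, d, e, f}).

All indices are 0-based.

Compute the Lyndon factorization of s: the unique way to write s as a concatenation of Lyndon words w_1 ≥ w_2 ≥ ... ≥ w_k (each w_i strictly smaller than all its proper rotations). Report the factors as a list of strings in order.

emit factor 1: 'cdd' (i=0, period=3)
emit factor 2: 'c' (i=3, period=1)
emit factor 3: 'c' (i=4, period=1)
emit factor 4: 'bbcfcc' (i=5, period=6)
emit factor 5: 'abfcfdefddc' (i=11, period=11)
emit factor 6: 'abafbacdddd' (i=22, period=11)

["cdd", "c", "c", "bbcfcc", "abfcfdefddc", "abafbacdddd"]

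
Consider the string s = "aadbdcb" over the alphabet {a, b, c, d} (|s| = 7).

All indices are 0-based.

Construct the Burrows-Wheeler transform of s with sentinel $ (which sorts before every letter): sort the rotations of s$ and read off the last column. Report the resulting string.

rank  rotation  last
    0  $aadbdcb  b
    1  aadbdcb$  $
    2  adbdcb$a  a
    3  b$aadbdc  c
    4  bdcb$aad  d
    5  cb$aadbd  d
    6  dbdcb$aa  a
    7  dcb$aadb  b

b$acddab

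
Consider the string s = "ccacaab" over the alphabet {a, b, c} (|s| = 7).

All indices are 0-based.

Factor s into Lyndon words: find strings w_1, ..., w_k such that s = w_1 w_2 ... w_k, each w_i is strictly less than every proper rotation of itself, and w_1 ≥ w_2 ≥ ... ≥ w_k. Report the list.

["c", "c", "ac", "aab"]

emit factor 1: 'c' (i=0, period=1)
emit factor 2: 'c' (i=1, period=1)
emit factor 3: 'ac' (i=2, period=2)
emit factor 4: 'aab' (i=4, period=3)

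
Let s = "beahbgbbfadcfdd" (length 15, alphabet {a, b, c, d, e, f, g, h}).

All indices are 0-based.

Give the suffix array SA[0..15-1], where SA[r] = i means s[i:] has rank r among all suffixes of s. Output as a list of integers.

sorted suffixes:
  #0 SA[0]=9  'adcfdd'
  #1 SA[1]=2  'ahbgbbfadcfdd'
  #2 SA[2]=6  'bbfadcfdd'
  #3 SA[3]=0  'beahbgbbfadcfdd'
  #4 SA[4]=7  'bfadcfdd'
  #5 SA[5]=4  'bgbbfadcfdd'
  #6 SA[6]=11  'cfdd'
  #7 SA[7]=14  'd'
  #8 SA[8]=10  'dcfdd'
  #9 SA[9]=13  'dd'
  #10 SA[10]=1  'eahbgbbfadcfdd'
  #11 SA[11]=8  'fadcfdd'
  #12 SA[12]=12  'fdd'
  #13 SA[13]=5  'gbbfadcfdd'
  #14 SA[14]=3  'hbgbbfadcfdd'

[9, 2, 6, 0, 7, 4, 11, 14, 10, 13, 1, 8, 12, 5, 3]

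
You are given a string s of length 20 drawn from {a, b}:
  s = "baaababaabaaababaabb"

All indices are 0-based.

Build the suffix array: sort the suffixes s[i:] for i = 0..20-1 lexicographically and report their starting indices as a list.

[1, 10, 7, 2, 11, 16, 8, 5, 14, 3, 12, 17, 19, 0, 9, 6, 15, 4, 13, 18]

rank | idx | suffix
   0 |   1 | aaababaabaaababaabb
   1 |  10 | aaababaabb
   2 |   7 | aabaaababaabb
   3 |   2 | aababaabaaababaabb
   4 |  11 | aababaabb
   5 |  16 | aabb
   6 |   8 | abaaababaabb
   7 |   5 | abaabaaababaabb
   8 |  14 | abaabb
   9 |   3 | ababaabaaababaabb
  10 |  12 | ababaabb
  11 |  17 | abb
  12 |  19 | b
  13 |   0 | baaababaabaaababaabb
  14 |   9 | baaababaabb
  15 |   6 | baabaaababaabb
  16 |  15 | baabb
  17 |   4 | babaabaaababaabb
  18 |  13 | babaabb
  19 |  18 | bb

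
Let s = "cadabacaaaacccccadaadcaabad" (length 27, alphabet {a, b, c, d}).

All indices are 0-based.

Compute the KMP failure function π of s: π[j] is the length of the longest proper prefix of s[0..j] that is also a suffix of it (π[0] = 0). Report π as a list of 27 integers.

π[0] = 0
j=1 s[j]='a': π[1]=0 (border '')
j=2 s[j]='d': π[2]=0 (border '')
j=3 s[j]='a': π[3]=0 (border '')
j=4 s[j]='b': π[4]=0 (border '')
j=5 s[j]='a': π[5]=0 (border '')
j=6 s[j]='c': π[6]=1 (border 'c')
j=7 s[j]='a': π[7]=2 (border 'ca')
j=8 s[j]='a': k: 2→0; π[8]=0 (border '')
j=9 s[j]='a': π[9]=0 (border '')
j=10 s[j]='a': π[10]=0 (border '')
j=11 s[j]='c': π[11]=1 (border 'c')
j=12 s[j]='c': k: 1→0; π[12]=1 (border 'c')
j=13 s[j]='c': k: 1→0; π[13]=1 (border 'c')
j=14 s[j]='c': k: 1→0; π[14]=1 (border 'c')
j=15 s[j]='c': k: 1→0; π[15]=1 (border 'c')
j=16 s[j]='a': π[16]=2 (border 'ca')
j=17 s[j]='d': π[17]=3 (border 'cad')
j=18 s[j]='a': π[18]=4 (border 'cada')
j=19 s[j]='a': k: 4→0; π[19]=0 (border '')
j=20 s[j]='d': π[20]=0 (border '')
j=21 s[j]='c': π[21]=1 (border 'c')
j=22 s[j]='a': π[22]=2 (border 'ca')
j=23 s[j]='a': k: 2→0; π[23]=0 (border '')
j=24 s[j]='b': π[24]=0 (border '')
j=25 s[j]='a': π[25]=0 (border '')
j=26 s[j]='d': π[26]=0 (border '')

[0, 0, 0, 0, 0, 0, 1, 2, 0, 0, 0, 1, 1, 1, 1, 1, 2, 3, 4, 0, 0, 1, 2, 0, 0, 0, 0]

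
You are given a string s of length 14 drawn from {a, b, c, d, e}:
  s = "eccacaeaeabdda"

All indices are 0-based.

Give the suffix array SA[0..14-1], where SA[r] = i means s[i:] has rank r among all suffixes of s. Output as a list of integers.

[13, 9, 3, 7, 5, 10, 2, 4, 1, 12, 11, 8, 6, 0]

rank→(start, suffix):
  0 → (13, 'a')
  1 → (9, 'abdda')
  2 → (3, 'acaeaeabdda')
  3 → (7, 'aeabdda')
  4 → (5, 'aeaeabdda')
  5 → (10, 'bdda')
  6 → (2, 'cacaeaeabdda')
  7 → (4, 'caeaeabdda')
  8 → (1, 'ccacaeaeabdda')
  9 → (12, 'da')
  10 → (11, 'dda')
  11 → (8, 'eabdda')
  12 → (6, 'eaeabdda')
  13 → (0, 'eccacaeaeabdda')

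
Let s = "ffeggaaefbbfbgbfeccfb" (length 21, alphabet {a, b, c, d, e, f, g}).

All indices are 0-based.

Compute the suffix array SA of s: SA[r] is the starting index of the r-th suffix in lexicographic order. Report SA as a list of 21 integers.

[5, 6, 20, 9, 10, 14, 12, 17, 18, 16, 7, 2, 19, 8, 11, 15, 1, 0, 4, 13, 3]

sorted suffixes:
  #0 SA[0]=5  'aaefbbfbgbfeccfb'
  #1 SA[1]=6  'aefbbfbgbfeccfb'
  #2 SA[2]=20  'b'
  #3 SA[3]=9  'bbfbgbfeccfb'
  #4 SA[4]=10  'bfbgbfeccfb'
  #5 SA[5]=14  'bfeccfb'
  #6 SA[6]=12  'bgbfeccfb'
  #7 SA[7]=17  'ccfb'
  #8 SA[8]=18  'cfb'
  #9 SA[9]=16  'eccfb'
  #10 SA[10]=7  'efbbfbgbfeccfb'
  #11 SA[11]=2  'eggaaefbbfbgbfeccfb'
  #12 SA[12]=19  'fb'
  #13 SA[13]=8  'fbbfbgbfeccfb'
  #14 SA[14]=11  'fbgbfeccfb'
  #15 SA[15]=15  'feccfb'
  #16 SA[16]=1  'feggaaefbbfbgbfeccfb'
  #17 SA[17]=0  'ffeggaaefbbfbgbfeccfb'
  #18 SA[18]=4  'gaaefbbfbgbfeccfb'
  #19 SA[19]=13  'gbfeccfb'
  #20 SA[20]=3  'ggaaefbbfbgbfeccfb'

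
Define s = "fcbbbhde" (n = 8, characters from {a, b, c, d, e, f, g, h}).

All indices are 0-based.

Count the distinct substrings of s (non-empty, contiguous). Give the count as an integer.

33

sorted suffixes:
  #0 SA[0]=2  'bbbhde'
  #1 SA[1]=3  'bbhde'
  #2 SA[2]=4  'bhde'
  #3 SA[3]=1  'cbbbhde'
  #4 SA[4]=6  'de'
  #5 SA[5]=7  'e'
  #6 SA[6]=0  'fcbbbhde'
  #7 SA[7]=5  'hde'

SA = [2, 3, 4, 1, 6, 7, 0, 5]
rank  pair      lcp
   1  s[2:],s[3:]  2  'bb'
   2  s[3:],s[4:]  1  'b'
   3  s[4:],s[1:]  0  ''
   4  s[1:],s[6:]  0  ''
   5  s[6:],s[7:]  0  ''
   6  s[7:],s[0:]  0  ''
   7  s[0:],s[5:]  0  ''

n(n+1)/2 = 8·9/2 = 36
Σ LCP = 0 + 2 + 1 + 0 + 0 + 0 + 0 + 0 = 3
distinct = 36 − 3 = 33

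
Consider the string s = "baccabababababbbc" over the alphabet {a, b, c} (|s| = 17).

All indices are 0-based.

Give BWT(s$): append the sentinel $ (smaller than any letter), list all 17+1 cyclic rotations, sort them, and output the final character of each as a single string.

rank  rotation            last
    0  $baccabababababbbc  c
    1  abababababbbc$bacc  c
    2  ababababbbc$baccab  b
    3  abababbbc$baccabab  b
    4  ababbbc$baccababab  b
    5  abbbc$baccabababab  b
    6  accabababababbbc$b  b
    7  bababababbbc$bacca  a
    8  babababbbc$baccaba  a
    9  bababbbc$baccababa  a
   10  babbbc$baccabababa  a
   11  baccabababababbbc$  $
   12  bbbc$baccababababa  a
   13  bbc$baccababababab  b
   14  bc$baccabababababb  b
   15  c$baccabababababbb  b
   16  cabababababbbc$bac  c
   17  ccabababababbbc$ba  a

ccbbbbbaaaa$abbbca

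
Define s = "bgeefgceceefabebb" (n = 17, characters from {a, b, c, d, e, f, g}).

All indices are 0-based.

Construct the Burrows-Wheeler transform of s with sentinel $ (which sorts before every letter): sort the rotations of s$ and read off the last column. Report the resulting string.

bfbea$gebccgeeeefb

rank  rotation            last
    0  $bgeefgceceefabebb  b
    1  abebb$bgeefgceceef  f
    2  b$bgeefgceceefabeb  b
    3  bb$bgeefgceceefabe  e
    4  bebb$bgeefgceceefa  a
    5  bgeefgceceefabebb$  $
    6  ceceefabebb$bgeefg  g
    7  ceefabebb$bgeefgce  e
    8  ebb$bgeefgceceefab  b
    9  eceefabebb$bgeefgc  c
   10  eefabebb$bgeefgcec  c
   11  eefgceceefabebb$bg  g
   12  efabebb$bgeefgcece  e
   13  efgceceefabebb$bge  e
   14  fabebb$bgeefgcecee  e
   15  fgceceefabebb$bgee  e
   16  gceceefabebb$bgeef  f
   17  geefgceceefabebb$b  b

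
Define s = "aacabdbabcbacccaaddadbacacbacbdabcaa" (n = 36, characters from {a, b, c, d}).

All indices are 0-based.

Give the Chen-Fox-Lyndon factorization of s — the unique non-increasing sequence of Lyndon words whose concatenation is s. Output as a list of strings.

["aacabdbabcbacccaaddadbacacbacbdabc", "a", "a"]

emit factor 1: 'aacabdbabcbacccaaddadbacacbacbdabc' (i=0, period=34)
emit factor 2: 'a' (i=34, period=1)
emit factor 3: 'a' (i=35, period=1)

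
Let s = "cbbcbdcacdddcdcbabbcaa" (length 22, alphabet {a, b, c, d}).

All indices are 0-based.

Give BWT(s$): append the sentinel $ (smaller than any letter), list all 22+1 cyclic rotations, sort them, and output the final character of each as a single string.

aacbccacbbcbdd$bdabcddc

rank  rotation                 last
    0  $cbbcbdcacdddcdcbabbcaa  a
    1  a$cbbcbdcacdddcdcbabbca  a
    2  aa$cbbcbdcacdddcdcbabbc  c
    3  abbcaa$cbbcbdcacdddcdcb  b
    4  acdddcdcbabbcaa$cbbcbdc  c
    5  babbcaa$cbbcbdcacdddcdc  c
    6  bbcaa$cbbcbdcacdddcdcba  a
    7  bbcbdcacdddcdcbabbcaa$c  c
    8  bcaa$cbbcbdcacdddcdcbab  b
    9  bcbdcacdddcdcbabbcaa$cb  b
   10  bdcacdddcdcbabbcaa$cbbc  c
   11  caa$cbbcbdcacdddcdcbabb  b
   12  cacdddcdcbabbcaa$cbbcbd  d
   13  cbabbcaa$cbbcbdcacdddcd  d
   14  cbbcbdcacdddcdcbabbcaa$  $
   15  cbdcacdddcdcbabbcaa$cbb  b
   16  cdcbabbcaa$cbbcbdcacddd  d
   17  cdddcdcbabbcaa$cbbcbdca  a
   18  dcacdddcdcbabbcaa$cbbcb  b
   19  dcbabbcaa$cbbcbdcacdddc  c
   20  dcdcbabbcaa$cbbcbdcacdd  d
   21  ddcdcbabbcaa$cbbcbdcacd  d
   22  dddcdcbabbcaa$cbbcbdcac  c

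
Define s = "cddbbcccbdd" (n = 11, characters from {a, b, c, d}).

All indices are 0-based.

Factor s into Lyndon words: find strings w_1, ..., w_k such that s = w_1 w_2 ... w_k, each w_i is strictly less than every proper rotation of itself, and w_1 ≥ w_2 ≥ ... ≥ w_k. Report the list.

["cdd", "bbcccbdd"]

emit factor 1: 'cdd' (i=0, period=3)
emit factor 2: 'bbcccbdd' (i=3, period=8)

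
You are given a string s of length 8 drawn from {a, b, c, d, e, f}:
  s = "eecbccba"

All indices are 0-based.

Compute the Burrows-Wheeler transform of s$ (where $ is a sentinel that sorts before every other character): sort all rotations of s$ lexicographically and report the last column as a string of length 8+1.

rank  rotation   last
    0  $eecbccba  a
    1  a$eecbccb  b
    2  ba$eecbcc  c
    3  bccba$eec  c
    4  cba$eecbc  c
    5  cbccba$ee  e
    6  ccba$eecb  b
    7  ecbccba$e  e
    8  eecbccba$  $

abcccebe$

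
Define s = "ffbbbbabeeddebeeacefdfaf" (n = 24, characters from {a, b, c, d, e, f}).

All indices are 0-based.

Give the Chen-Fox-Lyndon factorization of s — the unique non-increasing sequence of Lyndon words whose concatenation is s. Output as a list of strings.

emit factor 1: 'f' (i=0, period=1)
emit factor 2: 'f' (i=1, period=1)
emit factor 3: 'b' (i=2, period=1)
emit factor 4: 'b' (i=3, period=1)
emit factor 5: 'b' (i=4, period=1)
emit factor 6: 'b' (i=5, period=1)
emit factor 7: 'abeeddebeeacefdfaf' (i=6, period=18)

["f", "f", "b", "b", "b", "b", "abeeddebeeacefdfaf"]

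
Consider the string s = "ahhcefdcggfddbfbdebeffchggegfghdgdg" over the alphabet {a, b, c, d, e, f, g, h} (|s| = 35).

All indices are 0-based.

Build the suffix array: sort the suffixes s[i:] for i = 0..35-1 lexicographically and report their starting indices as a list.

rank→(start, suffix):
  0 → (0, 'ahhcefdcggfddbfbdebeffchggegfghdgdg')
  1 → (15, 'bdebeffchggegfghdgdg')
  2 → (18, 'beffchggegfghdgdg')
  3 → (13, 'bfbdebeffchggegfghdgdg')
  4 → (3, 'cefdcggfddbfbdebeffchggegfghdgdg')
  5 → (7, 'cggfddbfbdebeffchggegfghdgdg')
  6 → (22, 'chggegfghdgdg')
  7 → (12, 'dbfbdebeffchggegfghdgdg')
  8 → (6, 'dcggfddbfbdebeffchggegfghdgdg')
  9 → (11, 'ddbfbdebeffchggegfghdgdg')
  10 → (16, 'debeffchggegfghdgdg')
  11 → (33, 'dg')
  12 → (31, 'dgdg')
  13 → (17, 'ebeffchggegfghdgdg')
  14 → (4, 'efdcggfddbfbdebeffchggegfghdgdg')
  15 → (19, 'effchggegfghdgdg')
  16 → (26, 'egfghdgdg')
  17 → (14, 'fbdebeffchggegfghdgdg')
  18 → (21, 'fchggegfghdgdg')
  19 → (5, 'fdcggfddbfbdebeffchggegfghdgdg')
  20 → (10, 'fddbfbdebeffchggegfghdgdg')
  21 → (20, 'ffchggegfghdgdg')
  22 → (28, 'fghdgdg')
  23 → (34, 'g')
  24 → (32, 'gdg')
  25 → (25, 'gegfghdgdg')
  26 → (9, 'gfddbfbdebeffchggegfghdgdg')
  27 → (27, 'gfghdgdg')
  28 → (24, 'ggegfghdgdg')
  29 → (8, 'ggfddbfbdebeffchggegfghdgdg')
  30 → (29, 'ghdgdg')
  31 → (2, 'hcefdcggfddbfbdebeffchggegfghdgdg')
  32 → (30, 'hdgdg')
  33 → (23, 'hggegfghdgdg')
  34 → (1, 'hhcefdcggfddbfbdebeffchggegfghdgdg')

[0, 15, 18, 13, 3, 7, 22, 12, 6, 11, 16, 33, 31, 17, 4, 19, 26, 14, 21, 5, 10, 20, 28, 34, 32, 25, 9, 27, 24, 8, 29, 2, 30, 23, 1]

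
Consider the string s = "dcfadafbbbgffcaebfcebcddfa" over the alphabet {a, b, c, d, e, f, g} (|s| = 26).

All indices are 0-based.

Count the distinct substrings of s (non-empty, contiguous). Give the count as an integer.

328

rank→(start, suffix):
  0 → (25, 'a')
  1 → (3, 'adafbbbgffcaebfcebcddfa')
  2 → (14, 'aebfcebcddfa')
  3 → (5, 'afbbbgffcaebfcebcddfa')
  4 → (7, 'bbbgffcaebfcebcddfa')
  5 → (8, 'bbgffcaebfcebcddfa')
  6 → (20, 'bcddfa')
  7 → (16, 'bfcebcddfa')
  8 → (9, 'bgffcaebfcebcddfa')
  9 → (13, 'caebfcebcddfa')
  10 → (21, 'cddfa')
  11 → (18, 'cebcddfa')
  12 → (1, 'cfadafbbbgffcaebfcebcddfa')
  13 → (4, 'dafbbbgffcaebfcebcddfa')
  14 → (0, 'dcfadafbbbgffcaebfcebcddfa')
  15 → (22, 'ddfa')
  16 → (23, 'dfa')
  17 → (19, 'ebcddfa')
  18 → (15, 'ebfcebcddfa')
  19 → (24, 'fa')
  20 → (2, 'fadafbbbgffcaebfcebcddfa')
  21 → (6, 'fbbbgffcaebfcebcddfa')
  22 → (12, 'fcaebfcebcddfa')
  23 → (17, 'fcebcddfa')
  24 → (11, 'ffcaebfcebcddfa')
  25 → (10, 'gffcaebfcebcddfa')

SA = [25, 3, 14, 5, 7, 8, 20, 16, 9, 13, 21, 18, 1, 4, 0, 22, 23, 19, 15, 24, 2, 6, 12, 17, 11, 10]
[i] adj suffixes → lcp
  [1] 25/3 → 1 ('a')
  [2] 3/14 → 1 ('a')
  [3] 14/5 → 1 ('a')
  [4] 5/7 → 0 ('')
  [5] 7/8 → 2 ('bb')
  [6] 8/20 → 1 ('b')
  [7] 20/16 → 1 ('b')
  [8] 16/9 → 1 ('b')
  [9] 9/13 → 0 ('')
  [10] 13/21 → 1 ('c')
  [11] 21/18 → 1 ('c')
  [12] 18/1 → 1 ('c')
  [13] 1/4 → 0 ('')
  [14] 4/0 → 1 ('d')
  [15] 0/22 → 1 ('d')
  [16] 22/23 → 1 ('d')
  [17] 23/19 → 0 ('')
  [18] 19/15 → 2 ('eb')
  [19] 15/24 → 0 ('')
  [20] 24/2 → 2 ('fa')
  [21] 2/6 → 1 ('f')
  [22] 6/12 → 1 ('f')
  [23] 12/17 → 2 ('fc')
  [24] 17/11 → 1 ('f')
  [25] 11/10 → 0 ('')

n(n+1)/2 = 26·27/2 = 351
Σ LCP = 0 + 1 + 1 + 1 + 0 + 2 + 1 + 1 + 1 + 0 + 1 + 1 + 1 + 0 + 1 + 1 + 1 + 0 + 2 + 0 + 2 + 1 + 1 + 2 + 1 + 0 = 23
distinct = 351 − 23 = 328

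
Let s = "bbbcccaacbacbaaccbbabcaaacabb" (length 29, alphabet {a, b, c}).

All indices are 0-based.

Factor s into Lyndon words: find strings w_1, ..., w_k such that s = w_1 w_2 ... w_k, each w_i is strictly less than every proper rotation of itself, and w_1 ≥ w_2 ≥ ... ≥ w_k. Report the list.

["bbbccc", "aacbacbaaccbbabc", "aaacabb"]

emit factor 1: 'bbbccc' (i=0, period=6)
emit factor 2: 'aacbacbaaccbbabc' (i=6, period=16)
emit factor 3: 'aaacabb' (i=22, period=7)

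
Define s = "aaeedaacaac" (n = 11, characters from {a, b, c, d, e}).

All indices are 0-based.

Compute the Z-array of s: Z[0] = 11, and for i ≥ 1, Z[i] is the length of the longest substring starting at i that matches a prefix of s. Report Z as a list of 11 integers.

Z[0]=11
i=1: fresh scan; Z[1]=1 grow→box=[1,2)
i=2: fresh scan; Z[2]=0
i=3: fresh scan; Z[3]=0
i=4: fresh scan; Z[4]=0
i=5: fresh scan; Z[5]=2 grow→box=[5,7)
i=6: min(r-i=1, Z[1]=1)=1; Z[6]=1
i=7: fresh scan; Z[7]=0
i=8: fresh scan; Z[8]=2 grow→box=[8,10)
i=9: min(r-i=1, Z[1]=1)=1; Z[9]=1
i=10: fresh scan; Z[10]=0

[11, 1, 0, 0, 0, 2, 1, 0, 2, 1, 0]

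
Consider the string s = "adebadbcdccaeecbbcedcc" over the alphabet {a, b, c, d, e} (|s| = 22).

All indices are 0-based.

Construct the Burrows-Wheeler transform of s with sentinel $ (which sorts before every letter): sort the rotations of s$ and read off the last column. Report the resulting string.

cb$cecdbcceddbbaecadeca

rank  rotation                 last
    0  $adebadbcdccaeecbbcedcc  c
    1  adbcdccaeecbbcedcc$adeb  b
    2  adebadbcdccaeecbbcedcc$  $
    3  aeecbbcedcc$adebadbcdcc  c
    4  badbcdccaeecbbcedcc$ade  e
    5  bbcedcc$adebadbcdccaeec  c
    6  bcdccaeecbbcedcc$adebad  d
    7  bcedcc$adebadbcdccaeecb  b
    8  c$adebadbcdccaeecbbcedc  c
    9  caeecbbcedcc$adebadbcdc  c
   10  cbbcedcc$adebadbcdccaee  e
   11  cc$adebadbcdccaeecbbced  d
   12  ccaeecbbcedcc$adebadbcd  d
   13  cdccaeecbbcedcc$adebadb  b
   14  cedcc$adebadbcdccaeecbb  b
   15  dbcdccaeecbbcedcc$adeba  a
   16  dcc$adebadbcdccaeecbbce  e
   17  dccaeecbbcedcc$adebadbc  c
   18  debadbcdccaeecbbcedcc$a  a
   19  ebadbcdccaeecbbcedcc$ad  d
   20  ecbbcedcc$adebadbcdccae  e
   21  edcc$adebadbcdccaeecbbc  c
   22  eecbbcedcc$adebadbcdcca  a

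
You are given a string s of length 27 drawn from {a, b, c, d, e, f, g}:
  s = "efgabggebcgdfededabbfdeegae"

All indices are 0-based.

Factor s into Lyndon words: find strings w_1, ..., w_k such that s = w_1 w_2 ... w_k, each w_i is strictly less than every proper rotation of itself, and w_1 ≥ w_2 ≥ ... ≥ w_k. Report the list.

emit factor 1: 'efg' (i=0, period=3)
emit factor 2: 'abggebcgdfeded' (i=3, period=14)
emit factor 3: 'abbfdeegae' (i=17, period=10)

["efg", "abggebcgdfeded", "abbfdeegae"]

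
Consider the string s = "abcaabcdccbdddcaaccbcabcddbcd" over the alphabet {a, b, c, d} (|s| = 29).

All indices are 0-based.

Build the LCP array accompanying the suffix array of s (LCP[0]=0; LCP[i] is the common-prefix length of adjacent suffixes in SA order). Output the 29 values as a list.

rank | idx | suffix
   0 |   3 | aabcdccbdddcaaccbcabcddbcd
   1 |  15 | aaccbcabcddbcd
   2 |   0 | abcaabcdccbdddcaaccbcabcddbcd
   3 |   4 | abcdccbdddcaaccbcabcddbcd
   4 |  21 | abcddbcd
   5 |  16 | accbcabcddbcd
   6 |   1 | bcaabcdccbdddcaaccbcabcddbcd
   7 |  19 | bcabcddbcd
   8 |  26 | bcd
   9 |   5 | bcdccbdddcaaccbcabcddbcd
  10 |  22 | bcddbcd
  11 |  10 | bdddcaaccbcabcddbcd
  12 |   2 | caabcdccbdddcaaccbcabcddbcd
  13 |  14 | caaccbcabcddbcd
  14 |  20 | cabcddbcd
  15 |  18 | cbcabcddbcd
  16 |   9 | cbdddcaaccbcabcddbcd
  17 |  17 | ccbcabcddbcd
  18 |   8 | ccbdddcaaccbcabcddbcd
  19 |  27 | cd
  20 |   6 | cdccbdddcaaccbcabcddbcd
  21 |  23 | cddbcd
  22 |  28 | d
  23 |  25 | dbcd
  24 |  13 | dcaaccbcabcddbcd
  25 |   7 | dccbdddcaaccbcabcddbcd
  26 |  24 | ddbcd
  27 |  12 | ddcaaccbcabcddbcd
  28 |  11 | dddcaaccbcabcddbcd

SA = [3, 15, 0, 4, 21, 16, 1, 19, 26, 5, 22, 10, 2, 14, 20, 18, 9, 17, 8, 27, 6, 23, 28, 25, 13, 7, 24, 12, 11]
i: (SA[i-1],SA[i]) lcp shared
  1: (3,15) 2 'aa'
  2: (15,0) 1 'a'
  3: (0,4) 3 'abc'
  4: (4,21) 4 'abcd'
  5: (21,16) 1 'a'
  6: (16,1) 0 ''
  7: (1,19) 3 'bca'
  8: (19,26) 2 'bc'
  9: (26,5) 3 'bcd'
  10: (5,22) 3 'bcd'
  11: (22,10) 1 'b'
  12: (10,2) 0 ''
  13: (2,14) 3 'caa'
  14: (14,20) 2 'ca'
  15: (20,18) 1 'c'
  16: (18,9) 2 'cb'
  17: (9,17) 1 'c'
  18: (17,8) 3 'ccb'
  19: (8,27) 1 'c'
  20: (27,6) 2 'cd'
  21: (6,23) 2 'cd'
  22: (23,28) 0 ''
  23: (28,25) 1 'd'
  24: (25,13) 1 'd'
  25: (13,7) 2 'dc'
  26: (7,24) 1 'd'
  27: (24,12) 2 'dd'
  28: (12,11) 2 'dd'

[0, 2, 1, 3, 4, 1, 0, 3, 2, 3, 3, 1, 0, 3, 2, 1, 2, 1, 3, 1, 2, 2, 0, 1, 1, 2, 1, 2, 2]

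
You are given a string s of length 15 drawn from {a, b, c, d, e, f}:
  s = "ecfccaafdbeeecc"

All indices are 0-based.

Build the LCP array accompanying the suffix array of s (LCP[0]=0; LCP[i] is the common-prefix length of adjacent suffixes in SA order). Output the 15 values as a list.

[0, 1, 0, 0, 1, 1, 2, 1, 0, 0, 2, 1, 2, 0, 1]

rank→(start, suffix):
  0 → (5, 'aafdbeeecc')
  1 → (6, 'afdbeeecc')
  2 → (9, 'beeecc')
  3 → (14, 'c')
  4 → (4, 'caafdbeeecc')
  5 → (13, 'cc')
  6 → (3, 'ccaafdbeeecc')
  7 → (1, 'cfccaafdbeeecc')
  8 → (8, 'dbeeecc')
  9 → (12, 'ecc')
  10 → (0, 'ecfccaafdbeeecc')
  11 → (11, 'eecc')
  12 → (10, 'eeecc')
  13 → (2, 'fccaafdbeeecc')
  14 → (7, 'fdbeeecc')

SA = [5, 6, 9, 14, 4, 13, 3, 1, 8, 12, 0, 11, 10, 2, 7]
i: (SA[i-1],SA[i]) lcp shared
  1: (5,6) 1 'a'
  2: (6,9) 0 ''
  3: (9,14) 0 ''
  4: (14,4) 1 'c'
  5: (4,13) 1 'c'
  6: (13,3) 2 'cc'
  7: (3,1) 1 'c'
  8: (1,8) 0 ''
  9: (8,12) 0 ''
  10: (12,0) 2 'ec'
  11: (0,11) 1 'e'
  12: (11,10) 2 'ee'
  13: (10,2) 0 ''
  14: (2,7) 1 'f'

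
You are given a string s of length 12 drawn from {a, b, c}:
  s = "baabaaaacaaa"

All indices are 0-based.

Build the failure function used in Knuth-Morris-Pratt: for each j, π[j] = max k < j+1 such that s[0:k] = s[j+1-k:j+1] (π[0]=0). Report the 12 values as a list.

π[0] = 0
j=1 s[j]='a': π[1]=0 (border '')
j=2 s[j]='a': π[2]=0 (border '')
j=3 s[j]='b': π[3]=1 (border 'b')
j=4 s[j]='a': π[4]=2 (border 'ba')
j=5 s[j]='a': π[5]=3 (border 'baa')
j=6 s[j]='a': k: 3→0; π[6]=0 (border '')
j=7 s[j]='a': π[7]=0 (border '')
j=8 s[j]='c': π[8]=0 (border '')
j=9 s[j]='a': π[9]=0 (border '')
j=10 s[j]='a': π[10]=0 (border '')
j=11 s[j]='a': π[11]=0 (border '')

[0, 0, 0, 1, 2, 3, 0, 0, 0, 0, 0, 0]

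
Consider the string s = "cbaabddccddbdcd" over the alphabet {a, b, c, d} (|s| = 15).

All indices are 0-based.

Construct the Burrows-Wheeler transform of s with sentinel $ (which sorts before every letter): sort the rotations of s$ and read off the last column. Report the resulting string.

rank  rotation          last
    0  $cbaabddccddbdcd  d
    1  aabddccddbdcd$cb  b
    2  abddccddbdcd$cba  a
    3  baabddccddbdcd$c  c
    4  bdcd$cbaabddccdd  d
    5  bddccddbdcd$cbaa  a
    6  cbaabddccddbdcd$  $
    7  ccddbdcd$cbaabdd  d
    8  cd$cbaabddccddbd  d
    9  cddbdcd$cbaabddc  c
   10  d$cbaabddccddbdc  c
   11  dbdcd$cbaabddccd  d
   12  dccddbdcd$cbaabd  d
   13  dcd$cbaabddccddb  b
   14  ddbdcd$cbaabddcc  c
   15  ddccddbdcd$cbaab  b

dbacda$ddccddbcb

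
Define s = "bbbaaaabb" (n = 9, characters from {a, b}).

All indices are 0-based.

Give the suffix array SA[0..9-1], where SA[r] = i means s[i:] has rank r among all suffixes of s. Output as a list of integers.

[3, 4, 5, 6, 8, 2, 7, 1, 0]

sorted suffixes:
  #0 SA[0]=3  'aaaabb'
  #1 SA[1]=4  'aaabb'
  #2 SA[2]=5  'aabb'
  #3 SA[3]=6  'abb'
  #4 SA[4]=8  'b'
  #5 SA[5]=2  'baaaabb'
  #6 SA[6]=7  'bb'
  #7 SA[7]=1  'bbaaaabb'
  #8 SA[8]=0  'bbbaaaabb'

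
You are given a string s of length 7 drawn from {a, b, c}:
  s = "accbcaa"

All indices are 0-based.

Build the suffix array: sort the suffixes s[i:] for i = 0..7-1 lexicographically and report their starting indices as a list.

[6, 5, 0, 3, 4, 2, 1]

rank→(start, suffix):
  0 → (6, 'a')
  1 → (5, 'aa')
  2 → (0, 'accbcaa')
  3 → (3, 'bcaa')
  4 → (4, 'caa')
  5 → (2, 'cbcaa')
  6 → (1, 'ccbcaa')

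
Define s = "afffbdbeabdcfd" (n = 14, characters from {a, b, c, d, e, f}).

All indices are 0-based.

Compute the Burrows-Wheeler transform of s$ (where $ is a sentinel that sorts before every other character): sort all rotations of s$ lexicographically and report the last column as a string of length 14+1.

de$faddfbbbfcfa

rank  rotation         last
    0  $afffbdbeabdcfd  d
    1  abdcfd$afffbdbe  e
    2  afffbdbeabdcfd$  $
    3  bdbeabdcfd$afff  f
    4  bdcfd$afffbdbea  a
    5  beabdcfd$afffbd  d
    6  cfd$afffbdbeabd  d
    7  d$afffbdbeabdcf  f
    8  dbeabdcfd$afffb  b
    9  dcfd$afffbdbeab  b
   10  eabdcfd$afffbdb  b
   11  fbdbeabdcfd$aff  f
   12  fd$afffbdbeabdc  c
   13  ffbdbeabdcfd$af  f
   14  fffbdbeabdcfd$a  a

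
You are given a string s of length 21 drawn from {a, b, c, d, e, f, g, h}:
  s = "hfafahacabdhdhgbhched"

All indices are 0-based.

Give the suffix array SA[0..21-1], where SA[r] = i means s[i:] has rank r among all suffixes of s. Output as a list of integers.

[8, 6, 2, 4, 9, 15, 7, 17, 20, 10, 12, 19, 1, 3, 14, 5, 16, 11, 18, 0, 13]

sorted suffixes:
  #0 SA[0]=8  'abdhdhgbhched'
  #1 SA[1]=6  'acabdhdhgbhched'
  #2 SA[2]=2  'afahacabdhdhgbhched'
  #3 SA[3]=4  'ahacabdhdhgbhched'
  #4 SA[4]=9  'bdhdhgbhched'
  #5 SA[5]=15  'bhched'
  #6 SA[6]=7  'cabdhdhgbhched'
  #7 SA[7]=17  'ched'
  #8 SA[8]=20  'd'
  #9 SA[9]=10  'dhdhgbhched'
  #10 SA[10]=12  'dhgbhched'
  #11 SA[11]=19  'ed'
  #12 SA[12]=1  'fafahacabdhdhgbhched'
  #13 SA[13]=3  'fahacabdhdhgbhched'
  #14 SA[14]=14  'gbhched'
  #15 SA[15]=5  'hacabdhdhgbhched'
  #16 SA[16]=16  'hched'
  #17 SA[17]=11  'hdhgbhched'
  #18 SA[18]=18  'hed'
  #19 SA[19]=0  'hfafahacabdhdhgbhched'
  #20 SA[20]=13  'hgbhched'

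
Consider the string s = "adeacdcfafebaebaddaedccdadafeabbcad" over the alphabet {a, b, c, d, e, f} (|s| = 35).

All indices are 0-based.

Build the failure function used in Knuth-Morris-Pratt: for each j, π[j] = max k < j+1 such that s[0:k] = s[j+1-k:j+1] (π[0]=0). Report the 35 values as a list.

[0, 0, 0, 1, 0, 0, 0, 0, 1, 0, 0, 0, 1, 0, 0, 1, 2, 0, 1, 0, 0, 0, 0, 0, 1, 2, 1, 0, 0, 1, 0, 0, 0, 1, 2]

π[0] = 0
j=1 s[j]='d': π[1]=0 (border '')
j=2 s[j]='e': π[2]=0 (border '')
j=3 s[j]='a': π[3]=1 (border 'a')
j=4 s[j]='c': k: 1→0; π[4]=0 (border '')
j=5 s[j]='d': π[5]=0 (border '')
j=6 s[j]='c': π[6]=0 (border '')
j=7 s[j]='f': π[7]=0 (border '')
j=8 s[j]='a': π[8]=1 (border 'a')
j=9 s[j]='f': k: 1→0; π[9]=0 (border '')
j=10 s[j]='e': π[10]=0 (border '')
j=11 s[j]='b': π[11]=0 (border '')
j=12 s[j]='a': π[12]=1 (border 'a')
j=13 s[j]='e': k: 1→0; π[13]=0 (border '')
j=14 s[j]='b': π[14]=0 (border '')
j=15 s[j]='a': π[15]=1 (border 'a')
j=16 s[j]='d': π[16]=2 (border 'ad')
j=17 s[j]='d': k: 2→0; π[17]=0 (border '')
j=18 s[j]='a': π[18]=1 (border 'a')
j=19 s[j]='e': k: 1→0; π[19]=0 (border '')
j=20 s[j]='d': π[20]=0 (border '')
j=21 s[j]='c': π[21]=0 (border '')
j=22 s[j]='c': π[22]=0 (border '')
j=23 s[j]='d': π[23]=0 (border '')
j=24 s[j]='a': π[24]=1 (border 'a')
j=25 s[j]='d': π[25]=2 (border 'ad')
j=26 s[j]='a': k: 2→0; π[26]=1 (border 'a')
j=27 s[j]='f': k: 1→0; π[27]=0 (border '')
j=28 s[j]='e': π[28]=0 (border '')
j=29 s[j]='a': π[29]=1 (border 'a')
j=30 s[j]='b': k: 1→0; π[30]=0 (border '')
j=31 s[j]='b': π[31]=0 (border '')
j=32 s[j]='c': π[32]=0 (border '')
j=33 s[j]='a': π[33]=1 (border 'a')
j=34 s[j]='d': π[34]=2 (border 'ad')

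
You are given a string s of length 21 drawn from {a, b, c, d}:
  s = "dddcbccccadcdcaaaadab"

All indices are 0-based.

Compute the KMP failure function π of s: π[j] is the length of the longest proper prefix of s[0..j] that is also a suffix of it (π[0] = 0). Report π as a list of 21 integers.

π[0] = 0
j=1 s[j]='d': π[1]=1 (border 'd')
j=2 s[j]='d': π[2]=2 (border 'dd')
j=3 s[j]='c': k: 2→1→0; π[3]=0 (border '')
j=4 s[j]='b': π[4]=0 (border '')
j=5 s[j]='c': π[5]=0 (border '')
j=6 s[j]='c': π[6]=0 (border '')
j=7 s[j]='c': π[7]=0 (border '')
j=8 s[j]='c': π[8]=0 (border '')
j=9 s[j]='a': π[9]=0 (border '')
j=10 s[j]='d': π[10]=1 (border 'd')
j=11 s[j]='c': k: 1→0; π[11]=0 (border '')
j=12 s[j]='d': π[12]=1 (border 'd')
j=13 s[j]='c': k: 1→0; π[13]=0 (border '')
j=14 s[j]='a': π[14]=0 (border '')
j=15 s[j]='a': π[15]=0 (border '')
j=16 s[j]='a': π[16]=0 (border '')
j=17 s[j]='a': π[17]=0 (border '')
j=18 s[j]='d': π[18]=1 (border 'd')
j=19 s[j]='a': k: 1→0; π[19]=0 (border '')
j=20 s[j]='b': π[20]=0 (border '')

[0, 1, 2, 0, 0, 0, 0, 0, 0, 0, 1, 0, 1, 0, 0, 0, 0, 0, 1, 0, 0]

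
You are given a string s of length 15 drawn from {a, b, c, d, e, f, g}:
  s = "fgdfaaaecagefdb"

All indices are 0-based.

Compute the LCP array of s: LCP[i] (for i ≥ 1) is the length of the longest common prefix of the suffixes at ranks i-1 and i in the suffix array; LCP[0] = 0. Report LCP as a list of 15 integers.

[0, 2, 1, 1, 0, 0, 0, 1, 0, 1, 0, 1, 1, 0, 1]

rank→(start, suffix):
  0 → (4, 'aaaecagefdb')
  1 → (5, 'aaecagefdb')
  2 → (6, 'aecagefdb')
  3 → (9, 'agefdb')
  4 → (14, 'b')
  5 → (8, 'cagefdb')
  6 → (13, 'db')
  7 → (2, 'dfaaaecagefdb')
  8 → (7, 'ecagefdb')
  9 → (11, 'efdb')
  10 → (3, 'faaaecagefdb')
  11 → (12, 'fdb')
  12 → (0, 'fgdfaaaecagefdb')
  13 → (1, 'gdfaaaecagefdb')
  14 → (10, 'gefdb')

SA = [4, 5, 6, 9, 14, 8, 13, 2, 7, 11, 3, 12, 0, 1, 10]
i: (SA[i-1],SA[i]) lcp shared
  1: (4,5) 2 'aa'
  2: (5,6) 1 'a'
  3: (6,9) 1 'a'
  4: (9,14) 0 ''
  5: (14,8) 0 ''
  6: (8,13) 0 ''
  7: (13,2) 1 'd'
  8: (2,7) 0 ''
  9: (7,11) 1 'e'
  10: (11,3) 0 ''
  11: (3,12) 1 'f'
  12: (12,0) 1 'f'
  13: (0,1) 0 ''
  14: (1,10) 1 'g'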